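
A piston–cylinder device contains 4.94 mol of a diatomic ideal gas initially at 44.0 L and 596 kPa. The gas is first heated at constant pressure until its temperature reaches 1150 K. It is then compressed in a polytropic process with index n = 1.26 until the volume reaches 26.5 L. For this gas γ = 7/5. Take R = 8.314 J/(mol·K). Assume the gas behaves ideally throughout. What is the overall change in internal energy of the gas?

T₁ = P₁V₁/(nR) = 596×44.0/(4.94×8.314) = 639 K.
Step 1 — Isobaric: P stays 596 kPa; V/T = const ⇒ T₂ = 1150 K, V₂ = 79.2 L.
W = PΔV = 596×(79.2−44.0) kPa·L = 21000 J.
ΔU = nCvΔT = 4.94×20.8×(1150−639) = 52500 J.
Q = ΔU + W = nCpΔT = 73500 J.
State after step 1: P = 596 kPa, V = 79.2 L, T = 1150 K.
Step 2 — Polytropic n=1.26: T₂ = T₁(V₁/V₂)^(n−1) = 1150×(2.99)^0.26 = 1530 K; P₂ = P₁(V₁/V₂)^n = 2370 kPa.
W = (P₁V₁−P₂V₂)/(n−1) = (596×79.2−2370×26.5)/0.26 = -59900 J.
ΔU = nCvΔT = 4.94×20.8×(1530−1150) = 38900 J.
Q = ΔU + W = -21000 J.
Net over both steps: W = -38900 J, Q = 52600 J, ΔU = 91400 J.

91400 J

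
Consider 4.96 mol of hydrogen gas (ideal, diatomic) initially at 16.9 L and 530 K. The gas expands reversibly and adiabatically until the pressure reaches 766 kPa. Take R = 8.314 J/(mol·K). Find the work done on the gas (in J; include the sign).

-7590 J

P₁ = nRT₁/V₁ = 4.96×8.314×530/16.9 = 1290 kPa.
Adiabatic: T₂/T₁ = (P₂/P₁)^((γ−1)/γ) ⇒ T₂ = 530×(0.592)^0.286 = 456 K; V₂ = 24.6 L.
ΔU = nCvΔT = 4.96×20.8×(456−530) = -7590 J.
Q = 0 for an adiabatic process, so W = −ΔU = 7590 J.
Work done on the gas = −W_by = -7590 J.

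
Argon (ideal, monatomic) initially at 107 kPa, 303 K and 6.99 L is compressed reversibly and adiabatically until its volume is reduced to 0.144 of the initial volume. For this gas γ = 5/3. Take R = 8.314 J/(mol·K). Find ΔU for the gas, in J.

2960 J

n = P₁V₁/(RT₁) = 107×6.99/(8.314×303) = 0.297 mol.
Adiabatic: TV^(γ−1) = const ⇒ T₂ = 303×(6.94)^0.667 = 1100 K; PV^γ = const ⇒ P₂ = 2700 kPa.
For an ideal gas ΔU = nCvΔT with Cv = (3/2)R = 12.5 J/(mol·K).
ΔU = 0.297×12.5×(1100−303) = 2960 J.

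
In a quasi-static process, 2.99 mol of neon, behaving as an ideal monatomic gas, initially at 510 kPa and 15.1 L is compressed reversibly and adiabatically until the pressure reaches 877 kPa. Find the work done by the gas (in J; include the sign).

-2800 J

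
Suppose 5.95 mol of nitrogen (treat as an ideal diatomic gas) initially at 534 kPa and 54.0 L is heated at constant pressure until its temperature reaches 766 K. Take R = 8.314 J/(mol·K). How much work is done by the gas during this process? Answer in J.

T₁ = P₁V₁/(nR) = 534×54.0/(5.95×8.314) = 583 K.
Isobaric: P stays 534 kPa; V/T = const ⇒ T₂ = 766 K, V₂ = 71.0 L.
W = PΔV = 534×(71.0−54.0) kPa·L = 9060 J.

9060 J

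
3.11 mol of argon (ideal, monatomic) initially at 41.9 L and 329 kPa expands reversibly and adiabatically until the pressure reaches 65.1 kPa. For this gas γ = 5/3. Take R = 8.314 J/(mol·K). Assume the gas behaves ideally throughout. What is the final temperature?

279 K

T₁ = P₁V₁/(nR) = 329×41.9/(3.11×8.314) = 533 K.
Adiabatic: T₂/T₁ = (P₂/P₁)^((γ−1)/γ) ⇒ T₂ = 533×(0.198)^0.400 = 279 K; V₂ = 111 L.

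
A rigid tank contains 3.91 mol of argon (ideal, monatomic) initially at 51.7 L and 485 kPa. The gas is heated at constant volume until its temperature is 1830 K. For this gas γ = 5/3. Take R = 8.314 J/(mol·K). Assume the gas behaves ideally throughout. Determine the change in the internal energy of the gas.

T₁ = P₁V₁/(nR) = 485×51.7/(3.91×8.314) = 771 K.
Isochoric: V stays 51.7 L; P/T = const ⇒ T₂ = 1830 K, P₂ = 1150 kPa.
For an ideal gas ΔU = nCvΔT with Cv = (3/2)R = 12.5 J/(mol·K).
ΔU = 3.91×12.5×(1830−771) = 51600 J.

51600 J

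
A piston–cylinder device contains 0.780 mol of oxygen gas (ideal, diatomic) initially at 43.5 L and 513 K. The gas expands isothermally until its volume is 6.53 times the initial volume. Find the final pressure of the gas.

11.7 kPa

P₁ = nRT₁/V₁ = 0.780×8.314×513/43.5 = 76.5 kPa.
Isothermal: T stays 513 K; PV = const ⇒ V₂ = 284 L, P₂ = 11.7 kPa.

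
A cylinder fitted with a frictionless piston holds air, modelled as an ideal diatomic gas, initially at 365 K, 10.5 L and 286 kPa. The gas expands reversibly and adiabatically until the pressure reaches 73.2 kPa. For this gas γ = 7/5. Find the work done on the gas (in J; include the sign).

n = P₁V₁/(RT₁) = 286×10.5/(8.314×365) = 0.990 mol.
Adiabatic: T₂/T₁ = (P₂/P₁)^((γ−1)/γ) ⇒ T₂ = 365×(0.256)^0.286 = 247 K; V₂ = 27.8 L.
ΔU = nCvΔT = 0.990×20.8×(247−365) = -2420 J.
Q = 0 for an adiabatic process, so W = −ΔU = 2420 J.
Work done on the gas = −W_by = -2420 J.

-2420 J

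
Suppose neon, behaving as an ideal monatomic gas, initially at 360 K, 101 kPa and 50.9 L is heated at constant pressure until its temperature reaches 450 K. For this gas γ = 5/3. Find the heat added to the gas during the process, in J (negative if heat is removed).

n = P₁V₁/(RT₁) = 101×50.9/(8.314×360) = 1.72 mol.
Isobaric: P stays 101 kPa; V/T = const ⇒ T₂ = 450 K, V₂ = 63.6 L.
W = PΔV = 101×(63.6−50.9) kPa·L = 1290 J.
ΔU = nCvΔT = 1.72×12.5×(450−360) = 1930 J.
Q = ΔU + W = nCpΔT = 3210 J.

3210 J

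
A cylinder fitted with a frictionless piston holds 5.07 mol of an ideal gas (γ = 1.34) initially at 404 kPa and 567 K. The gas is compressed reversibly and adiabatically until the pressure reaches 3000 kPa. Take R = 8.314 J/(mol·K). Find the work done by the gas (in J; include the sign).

V₁ = nRT₁/P₁ = 5.07×8.314×567/404 = 59.2 L.
Adiabatic: T₂/T₁ = (P₂/P₁)^((γ−1)/γ) ⇒ T₂ = 567×(7.43)^0.254 = 943 K; V₂ = 13.2 L.
ΔU = nCvΔT = 5.07×24.5×(943−567) = 46600 J.
Q = 0 for an adiabatic process, so W = −ΔU = -46600 J.

-46600 J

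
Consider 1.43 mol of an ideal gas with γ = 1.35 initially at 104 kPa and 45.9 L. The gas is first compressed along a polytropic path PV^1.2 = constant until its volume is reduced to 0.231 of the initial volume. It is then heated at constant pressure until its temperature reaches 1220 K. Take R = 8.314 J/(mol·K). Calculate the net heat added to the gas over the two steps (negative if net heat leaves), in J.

T₁ = P₁V₁/(nR) = 104×45.9/(1.43×8.314) = 402 K.
Step 1 — Polytropic n=1.2: T₂ = T₁(V₁/V₂)^(n−1) = 402×(4.33)^0.20 = 538 K; P₂ = P₁(V₁/V₂)^n = 604 kPa.
W = (P₁V₁−P₂V₂)/(n−1) = (104×45.9−604×10.6)/0.20 = -8130 J.
ΔU = nCvΔT = 1.43×23.8×(538−402) = 4640 J.
Q = ΔU + W = -3480 J.
State after step 1: P = 604 kPa, V = 10.6 L, T = 538 K.
Step 2 — Isobaric: P stays 604 kPa; V/T = const ⇒ T₂ = 1220 K, V₂ = 24.0 L.
W = PΔV = 604×(24.0−10.6) kPa·L = 8110 J.
ΔU = nCvΔT = 1.43×23.8×(1220−538) = 23200 J.
Q = ΔU + W = nCpΔT = 31300 J.
Net over both steps: W = -22.4 J, Q = 27800 J, ΔU = 27800 J.

27800 J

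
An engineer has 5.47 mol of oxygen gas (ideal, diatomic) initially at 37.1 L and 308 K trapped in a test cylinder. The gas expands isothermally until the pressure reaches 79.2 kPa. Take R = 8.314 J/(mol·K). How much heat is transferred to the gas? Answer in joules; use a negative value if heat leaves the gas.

21900 J

P₁ = nRT₁/V₁ = 5.47×8.314×308/37.1 = 378 kPa.
Isothermal: T stays 308 K; PV = const ⇒ V₂ = 177 L, P₂ = 79.2 kPa.
ΔU = 0 (ideal gas, T constant).
W = nRT ln(V₂/V₁) = 5.47×8.314×308×ln(4.77) = 21900 J.
Q = ΔU + W = 21900 J.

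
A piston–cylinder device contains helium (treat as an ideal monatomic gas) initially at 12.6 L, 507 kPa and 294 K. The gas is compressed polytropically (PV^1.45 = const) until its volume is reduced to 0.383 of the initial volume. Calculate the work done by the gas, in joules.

-7670 J

n = P₁V₁/(RT₁) = 507×12.6/(8.314×294) = 2.61 mol.
Polytropic n=1.45: T₂ = T₁(V₁/V₂)^(n−1) = 294×(2.61)^0.45 = 453 K; P₂ = P₁(V₁/V₂)^n = 2040 kPa.
W = (P₁V₁−P₂V₂)/(n−1) = (507×12.6−2040×4.83)/0.45 = -7670 J.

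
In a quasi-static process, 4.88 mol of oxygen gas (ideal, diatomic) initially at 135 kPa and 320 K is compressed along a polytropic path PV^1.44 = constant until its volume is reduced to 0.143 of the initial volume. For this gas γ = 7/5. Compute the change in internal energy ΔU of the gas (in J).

V₁ = nRT₁/P₁ = 4.88×8.314×320/135 = 96.2 L.
Polytropic n=1.44: T₂ = T₁(V₁/V₂)^(n−1) = 320×(6.99)^0.44 = 753 K; P₂ = P₁(V₁/V₂)^n = 2220 kPa.
For an ideal gas ΔU = nCvΔT with Cv = (5/2)R = 20.8 J/(mol·K).
ΔU = 4.88×20.8×(753−320) = 43900 J.

43900 J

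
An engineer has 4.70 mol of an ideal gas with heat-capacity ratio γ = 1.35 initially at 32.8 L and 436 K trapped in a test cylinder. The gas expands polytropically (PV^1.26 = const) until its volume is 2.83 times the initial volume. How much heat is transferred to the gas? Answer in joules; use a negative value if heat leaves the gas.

3990 J

P₁ = nRT₁/V₁ = 4.70×8.314×436/32.8 = 519 kPa.
Polytropic n=1.26: T₂ = T₁(V₁/V₂)^(n−1) = 436×(0.353)^0.26 = 333 K; P₂ = P₁(V₁/V₂)^n = 140 kPa.
W = (P₁V₁−P₂V₂)/(n−1) = (519×32.8−140×92.8)/0.26 = 15500 J.
ΔU = nCvΔT = 4.70×23.8×(333−436) = -11500 J.
Q = ΔU + W = 3990 J.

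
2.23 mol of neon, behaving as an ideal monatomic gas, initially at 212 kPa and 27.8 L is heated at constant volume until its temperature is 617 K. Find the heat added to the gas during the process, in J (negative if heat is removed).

T₁ = P₁V₁/(nR) = 212×27.8/(2.23×8.314) = 318 K.
Isochoric: V stays 27.8 L; P/T = const ⇒ T₂ = 617 K, P₂ = 411 kPa.
W = 0 (no volume change).
ΔU = nCvΔT = 2.23×12.5×(617−318) = 8320 J.
Q = ΔU = 8320 J.

8320 J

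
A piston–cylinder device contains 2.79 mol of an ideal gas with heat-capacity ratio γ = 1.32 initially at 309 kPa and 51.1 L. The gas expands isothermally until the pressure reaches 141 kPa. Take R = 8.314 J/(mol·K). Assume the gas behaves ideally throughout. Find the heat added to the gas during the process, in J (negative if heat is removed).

T₁ = P₁V₁/(nR) = 309×51.1/(2.79×8.314) = 681 K.
Isothermal: T stays 681 K; PV = const ⇒ V₂ = 112 L, P₂ = 141 kPa.
ΔU = 0 (ideal gas, T constant).
W = nRT ln(V₂/V₁) = 2.79×8.314×681×ln(2.19) = 12400 J.
Q = ΔU + W = 12400 J.

12400 J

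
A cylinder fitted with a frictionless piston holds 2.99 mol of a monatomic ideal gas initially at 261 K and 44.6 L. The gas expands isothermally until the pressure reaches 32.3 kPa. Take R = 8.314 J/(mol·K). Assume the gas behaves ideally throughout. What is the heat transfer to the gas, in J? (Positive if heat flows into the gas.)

P₁ = nRT₁/V₁ = 2.99×8.314×261/44.6 = 145 kPa.
Isothermal: T stays 261 K; PV = const ⇒ V₂ = 201 L, P₂ = 32.3 kPa.
ΔU = 0 (ideal gas, T constant).
W = nRT ln(V₂/V₁) = 2.99×8.314×261×ln(4.50) = 9760 J.
Q = ΔU + W = 9760 J.

9760 J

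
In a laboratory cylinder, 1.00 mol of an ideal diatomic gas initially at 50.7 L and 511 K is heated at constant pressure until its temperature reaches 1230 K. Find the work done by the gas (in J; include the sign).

5980 J

P₁ = nRT₁/V₁ = 1.00×8.314×511/50.7 = 83.8 kPa.
Isobaric: P stays 83.8 kPa; V/T = const ⇒ T₂ = 1230 K, V₂ = 122 L.
W = PΔV = 83.8×(122−50.7) kPa·L = 5980 J.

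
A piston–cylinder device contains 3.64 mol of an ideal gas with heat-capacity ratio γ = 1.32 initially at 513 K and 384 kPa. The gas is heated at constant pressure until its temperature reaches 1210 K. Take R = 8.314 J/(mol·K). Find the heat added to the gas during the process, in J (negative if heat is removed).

V₁ = nRT₁/P₁ = 3.64×8.314×513/384 = 40.4 L.
Isobaric: P stays 384 kPa; V/T = const ⇒ T₂ = 1210 K, V₂ = 95.4 L.
W = PΔV = 384×(95.4−40.4) kPa·L = 21100 J.
ΔU = nCvΔT = 3.64×26.0×(1210−513) = 65900 J.
Q = ΔU + W = nCpΔT = 87000 J.

87000 J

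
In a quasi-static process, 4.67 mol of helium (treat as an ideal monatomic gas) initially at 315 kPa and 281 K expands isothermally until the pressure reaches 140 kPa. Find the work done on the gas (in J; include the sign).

-8850 J

V₁ = nRT₁/P₁ = 4.67×8.314×281/315 = 34.6 L.
Isothermal: T stays 281 K; PV = const ⇒ V₂ = 77.9 L, P₂ = 140 kPa.
W = nRT ln(V₂/V₁) = 4.67×8.314×281×ln(2.25) = 8850 J.
Work done on the gas = −W_by = -8850 J.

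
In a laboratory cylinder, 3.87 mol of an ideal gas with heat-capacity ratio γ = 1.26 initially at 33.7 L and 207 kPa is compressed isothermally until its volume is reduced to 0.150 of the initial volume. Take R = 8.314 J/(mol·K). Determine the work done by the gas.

T₁ = P₁V₁/(nR) = 207×33.7/(3.87×8.314) = 217 K.
Isothermal: T stays 217 K; PV = const ⇒ V₂ = 5.06 L, P₂ = 1380 kPa.
W = nRT ln(V₂/V₁) = 3.87×8.314×217×ln(0.150) = -13200 J.

-13200 J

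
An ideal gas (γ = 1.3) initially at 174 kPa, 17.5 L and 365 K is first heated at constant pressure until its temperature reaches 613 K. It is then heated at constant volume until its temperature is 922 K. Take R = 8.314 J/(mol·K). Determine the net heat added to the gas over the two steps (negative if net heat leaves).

17600 J

n = P₁V₁/(RT₁) = 174×17.5/(8.314×365) = 1.00 mol.
Step 1 — Isobaric: P stays 174 kPa; V/T = const ⇒ T₂ = 613 K, V₂ = 29.4 L.
W = PΔV = 174×(29.4−17.5) kPa·L = 2070 J.
ΔU = nCvΔT = 1.00×27.7×(613−365) = 6900 J.
Q = ΔU + W = nCpΔT = 8970 J.
State after step 1: P = 174 kPa, V = 29.4 L, T = 613 K.
Step 2 — Isochoric: V stays 29.4 L; P/T = const ⇒ T₂ = 922 K, P₂ = 262 kPa.
W = 0 (no volume change).
ΔU = nCvΔT = 1.00×27.7×(922−613) = 8590 J.
Q = ΔU = 8590 J.
Net over both steps: W = 2070 J, Q = 17600 J, ΔU = 15500 J.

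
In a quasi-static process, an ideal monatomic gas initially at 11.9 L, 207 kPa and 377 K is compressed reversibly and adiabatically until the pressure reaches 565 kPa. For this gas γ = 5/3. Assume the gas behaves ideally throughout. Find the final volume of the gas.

6.51 L

Adiabatic: T₂/T₁ = (P₂/P₁)^((γ−1)/γ) ⇒ T₂ = 377×(2.73)^0.400 = 563 K; V₂ = 6.51 L.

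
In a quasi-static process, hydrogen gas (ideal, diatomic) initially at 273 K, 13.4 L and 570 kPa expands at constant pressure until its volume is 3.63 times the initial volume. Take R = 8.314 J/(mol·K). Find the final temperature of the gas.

991 K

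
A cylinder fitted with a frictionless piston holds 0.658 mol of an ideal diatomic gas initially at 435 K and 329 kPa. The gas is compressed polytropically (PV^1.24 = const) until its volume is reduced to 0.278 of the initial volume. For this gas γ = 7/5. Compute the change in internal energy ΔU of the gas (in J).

V₁ = nRT₁/P₁ = 0.658×8.314×435/329 = 7.23 L.
Polytropic n=1.24: T₂ = T₁(V₁/V₂)^(n−1) = 435×(3.60)^0.24 = 591 K; P₂ = P₁(V₁/V₂)^n = 1610 kPa.
For an ideal gas ΔU = nCvΔT with Cv = (5/2)R = 20.8 J/(mol·K).
ΔU = 0.658×20.8×(591−435) = 2140 J.

2140 J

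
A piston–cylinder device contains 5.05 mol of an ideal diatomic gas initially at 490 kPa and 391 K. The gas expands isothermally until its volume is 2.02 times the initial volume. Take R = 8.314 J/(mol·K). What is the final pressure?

243 kPa

V₁ = nRT₁/P₁ = 5.05×8.314×391/490 = 33.5 L.
Isothermal: T stays 391 K; PV = const ⇒ V₂ = 67.7 L, P₂ = 243 kPa.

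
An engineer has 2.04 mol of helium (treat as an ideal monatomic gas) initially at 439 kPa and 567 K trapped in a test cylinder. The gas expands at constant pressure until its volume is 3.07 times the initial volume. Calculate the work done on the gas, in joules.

-19900 J

V₁ = nRT₁/P₁ = 2.04×8.314×567/439 = 21.9 L.
Isobaric: P stays 439 kPa; V/T = const ⇒ T₂ = 1740 K, V₂ = 67.3 L.
W = PΔV = 439×(67.3−21.9) kPa·L = 19900 J.
Work done on the gas = −W_by = -19900 J.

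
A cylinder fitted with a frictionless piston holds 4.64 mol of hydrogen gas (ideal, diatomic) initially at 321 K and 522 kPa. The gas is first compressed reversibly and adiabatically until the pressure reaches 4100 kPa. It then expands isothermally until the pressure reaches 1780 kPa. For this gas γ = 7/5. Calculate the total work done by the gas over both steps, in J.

-6210 J

V₁ = nRT₁/P₁ = 4.64×8.314×321/522 = 23.7 L.
Step 1 — Adiabatic: T₂/T₁ = (P₂/P₁)^((γ−1)/γ) ⇒ T₂ = 321×(7.85)^0.286 = 578 K; V₂ = 5.44 L.
ΔU = nCvΔT = 4.64×20.8×(578−321) = 24800 J.
Q = 0 for an adiabatic process, so W = −ΔU = -24800 J.
State after step 1: P = 4100 kPa, V = 5.44 L, T = 578 K.
Step 2 — Isothermal: T stays 578 K; PV = const ⇒ V₂ = 12.5 L, P₂ = 1780 kPa.
ΔU = 0 (ideal gas, T constant).
W = nRT ln(V₂/V₁) = 4.64×8.314×578×ln(2.30) = 18600 J.
Q = ΔU + W = 18600 J.
Net over both steps: W = -6210 J, Q = 18600 J, ΔU = 24800 J.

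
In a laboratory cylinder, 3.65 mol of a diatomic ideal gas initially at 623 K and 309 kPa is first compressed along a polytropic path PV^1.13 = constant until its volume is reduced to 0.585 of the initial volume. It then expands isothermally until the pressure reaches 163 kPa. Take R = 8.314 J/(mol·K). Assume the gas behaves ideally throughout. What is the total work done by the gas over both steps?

14700 J

V₁ = nRT₁/P₁ = 3.65×8.314×623/309 = 61.2 L.
Step 1 — Polytropic n=1.13: T₂ = T₁(V₁/V₂)^(n−1) = 623×(1.71)^0.13 = 668 K; P₂ = P₁(V₁/V₂)^n = 566 kPa.
W = (P₁V₁−P₂V₂)/(n−1) = (309×61.2−566×35.8)/0.13 = -10500 J.
ΔU = nCvΔT = 3.65×20.8×(668−623) = 3410 J.
Q = ΔU + W = -7090 J.
State after step 1: P = 566 kPa, V = 35.8 L, T = 668 K.
Step 2 — Isothermal: T stays 668 K; PV = const ⇒ V₂ = 124 L, P₂ = 163 kPa.
ΔU = 0 (ideal gas, T constant).
W = nRT ln(V₂/V₁) = 3.65×8.314×668×ln(3.47) = 25200 J.
Q = ΔU + W = 25200 J.
Net over both steps: W = 14700 J, Q = 18200 J, ΔU = 3410 J.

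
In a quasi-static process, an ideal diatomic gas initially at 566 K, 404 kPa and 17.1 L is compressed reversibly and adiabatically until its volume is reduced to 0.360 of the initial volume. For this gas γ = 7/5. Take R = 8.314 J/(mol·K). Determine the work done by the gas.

-8720 J

n = P₁V₁/(RT₁) = 404×17.1/(8.314×566) = 1.47 mol.
Adiabatic: TV^(γ−1) = const ⇒ T₂ = 566×(2.78)^0.400 = 852 K; PV^γ = const ⇒ P₂ = 1690 kPa.
ΔU = nCvΔT = 1.47×20.8×(852−566) = 8720 J.
Q = 0 for an adiabatic process, so W = −ΔU = -8720 J.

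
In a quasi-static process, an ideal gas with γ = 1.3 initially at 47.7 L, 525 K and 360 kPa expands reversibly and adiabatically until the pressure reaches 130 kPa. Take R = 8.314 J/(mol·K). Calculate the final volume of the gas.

Adiabatic: T₂/T₁ = (P₂/P₁)^((γ−1)/γ) ⇒ T₂ = 525×(0.361)^0.231 = 415 K; V₂ = 104 L.

104 L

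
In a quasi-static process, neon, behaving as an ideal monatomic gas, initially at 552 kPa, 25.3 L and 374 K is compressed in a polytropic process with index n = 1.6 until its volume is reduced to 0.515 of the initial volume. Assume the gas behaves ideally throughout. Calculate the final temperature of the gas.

Polytropic n=1.6: T₂ = T₁(V₁/V₂)^(n−1) = 374×(1.94)^0.60 = 557 K; P₂ = P₁(V₁/V₂)^n = 1600 kPa.

557 K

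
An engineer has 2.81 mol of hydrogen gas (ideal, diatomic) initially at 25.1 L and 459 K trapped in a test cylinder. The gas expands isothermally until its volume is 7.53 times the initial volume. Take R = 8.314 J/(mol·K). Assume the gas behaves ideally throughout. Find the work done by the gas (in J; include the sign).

21600 J

P₁ = nRT₁/V₁ = 2.81×8.314×459/25.1 = 427 kPa.
Isothermal: T stays 459 K; PV = const ⇒ V₂ = 189 L, P₂ = 56.7 kPa.
W = nRT ln(V₂/V₁) = 2.81×8.314×459×ln(7.53) = 21600 J.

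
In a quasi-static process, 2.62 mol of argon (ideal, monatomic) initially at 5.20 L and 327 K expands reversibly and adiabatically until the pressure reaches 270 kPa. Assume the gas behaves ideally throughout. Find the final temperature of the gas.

171 K

P₁ = nRT₁/V₁ = 2.62×8.314×327/5.20 = 1370 kPa.
Adiabatic: T₂/T₁ = (P₂/P₁)^((γ−1)/γ) ⇒ T₂ = 327×(0.197)^0.400 = 171 K; V₂ = 13.8 L.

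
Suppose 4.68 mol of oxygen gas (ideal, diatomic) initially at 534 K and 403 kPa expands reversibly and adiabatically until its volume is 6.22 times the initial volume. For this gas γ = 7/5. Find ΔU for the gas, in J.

-26900 J

V₁ = nRT₁/P₁ = 4.68×8.314×534/403 = 51.6 L.
Adiabatic: TV^(γ−1) = const ⇒ T₂ = 534×(0.161)^0.400 = 257 K; PV^γ = const ⇒ P₂ = 31.2 kPa.
For an ideal gas ΔU = nCvΔT with Cv = (5/2)R = 20.8 J/(mol·K).
ΔU = 4.68×20.8×(257−534) = -26900 J.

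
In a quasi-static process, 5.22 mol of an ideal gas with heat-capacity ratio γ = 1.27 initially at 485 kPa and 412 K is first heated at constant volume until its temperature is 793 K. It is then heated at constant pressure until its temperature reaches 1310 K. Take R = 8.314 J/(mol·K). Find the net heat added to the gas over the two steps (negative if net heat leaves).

V₁ = nRT₁/P₁ = 5.22×8.314×412/485 = 36.9 L.
Step 1 — Isochoric: V stays 36.9 L; P/T = const ⇒ T₂ = 793 K, P₂ = 934 kPa.
W = 0 (no volume change).
ΔU = nCvΔT = 5.22×30.8×(793−412) = 61200 J.
Q = ΔU = 61200 J.
State after step 1: P = 934 kPa, V = 36.9 L, T = 793 K.
Step 2 — Isobaric: P stays 934 kPa; V/T = const ⇒ T₂ = 1310 K, V₂ = 60.9 L.
W = PΔV = 934×(60.9−36.9) kPa·L = 22400 J.
ΔU = nCvΔT = 5.22×30.8×(1310−793) = 83100 J.
Q = ΔU + W = nCpΔT = 106000 J.
Net over both steps: W = 22400 J, Q = 167000 J, ΔU = 144000 J.

167000 J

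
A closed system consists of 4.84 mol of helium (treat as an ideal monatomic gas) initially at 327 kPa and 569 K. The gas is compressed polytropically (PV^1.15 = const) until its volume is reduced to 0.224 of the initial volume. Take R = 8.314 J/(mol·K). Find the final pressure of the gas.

V₁ = nRT₁/P₁ = 4.84×8.314×569/327 = 70.0 L.
Polytropic n=1.15: T₂ = T₁(V₁/V₂)^(n−1) = 569×(4.46)^0.15 = 712 K; P₂ = P₁(V₁/V₂)^n = 1830 kPa.

1830 kPa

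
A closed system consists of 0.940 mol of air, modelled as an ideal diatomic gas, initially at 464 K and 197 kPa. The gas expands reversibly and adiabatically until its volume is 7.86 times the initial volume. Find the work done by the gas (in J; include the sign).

V₁ = nRT₁/P₁ = 0.940×8.314×464/197 = 18.4 L.
Adiabatic: TV^(γ−1) = const ⇒ T₂ = 464×(0.127)^0.400 = 203 K; PV^γ = const ⇒ P₂ = 11.0 kPa.
ΔU = nCvΔT = 0.940×20.8×(203−464) = -5090 J.
Q = 0 for an adiabatic process, so W = −ΔU = 5090 J.

5090 J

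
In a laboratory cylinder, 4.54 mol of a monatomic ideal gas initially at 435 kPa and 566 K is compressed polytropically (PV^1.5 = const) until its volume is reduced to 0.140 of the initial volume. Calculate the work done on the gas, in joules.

V₁ = nRT₁/P₁ = 4.54×8.314×566/435 = 49.1 L.
Polytropic n=1.5: T₂ = T₁(V₁/V₂)^(n−1) = 566×(7.14)^0.50 = 1510 K; P₂ = P₁(V₁/V₂)^n = 8300 kPa.
W = (P₁V₁−P₂V₂)/(n−1) = (435×49.1−8300×6.88)/0.50 = -71500 J.
Work done on the gas = −W_by = 71500 J.

71500 J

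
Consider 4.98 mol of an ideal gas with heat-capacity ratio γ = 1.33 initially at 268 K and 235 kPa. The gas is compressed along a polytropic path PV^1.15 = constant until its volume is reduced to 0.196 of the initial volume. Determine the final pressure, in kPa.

V₁ = nRT₁/P₁ = 4.98×8.314×268/235 = 47.2 L.
Polytropic n=1.15: T₂ = T₁(V₁/V₂)^(n−1) = 268×(5.10)^0.15 = 342 K; P₂ = P₁(V₁/V₂)^n = 1530 kPa.

1530 kPa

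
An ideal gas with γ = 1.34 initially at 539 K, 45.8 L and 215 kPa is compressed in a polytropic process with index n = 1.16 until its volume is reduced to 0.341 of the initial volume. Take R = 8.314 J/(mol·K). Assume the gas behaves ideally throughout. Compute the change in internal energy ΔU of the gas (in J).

5440 J

n = P₁V₁/(RT₁) = 215×45.8/(8.314×539) = 2.20 mol.
Polytropic n=1.16: T₂ = T₁(V₁/V₂)^(n−1) = 539×(2.93)^0.16 = 640 K; P₂ = P₁(V₁/V₂)^n = 749 kPa.
For an ideal gas ΔU = nCvΔT with Cv = R/(γ−1) = 24.5 J/(mol·K).
ΔU = 2.20×24.5×(640−539) = 5440 J.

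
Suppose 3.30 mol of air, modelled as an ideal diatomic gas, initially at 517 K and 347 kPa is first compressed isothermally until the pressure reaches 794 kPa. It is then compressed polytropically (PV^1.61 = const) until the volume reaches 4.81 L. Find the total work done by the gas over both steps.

V₁ = nRT₁/P₁ = 3.30×8.314×517/347 = 40.9 L.
Step 1 — Isothermal: T stays 517 K; PV = const ⇒ V₂ = 17.9 L, P₂ = 794 kPa.
ΔU = 0 (ideal gas, T constant).
W = nRT ln(V₂/V₁) = 3.30×8.314×517×ln(0.437) = -11700 J.
Q = ΔU + W = -11700 J.
State after step 1: P = 794 kPa, V = 17.9 L, T = 517 K.
Step 2 — Polytropic n=1.61: T₂ = T₁(V₁/V₂)^(n−1) = 517×(3.71)^0.61 = 1150 K; P₂ = P₁(V₁/V₂)^n = 6570 kPa.
W = (P₁V₁−P₂V₂)/(n−1) = (794×17.9−6570×4.81)/0.61 = -28500 J.
ΔU = nCvΔT = 3.30×20.8×(1150−517) = 43500 J.
Q = ΔU + W = 15000 J.
Net over both steps: W = -40300 J, Q = 3230 J, ΔU = 43500 J.

-40300 J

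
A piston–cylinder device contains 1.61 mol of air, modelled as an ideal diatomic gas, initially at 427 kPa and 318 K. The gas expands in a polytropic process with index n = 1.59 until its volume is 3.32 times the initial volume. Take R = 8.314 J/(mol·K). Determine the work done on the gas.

-3660 J

V₁ = nRT₁/P₁ = 1.61×8.314×318/427 = 9.97 L.
Polytropic n=1.59: T₂ = T₁(V₁/V₂)^(n−1) = 318×(0.301)^0.59 = 157 K; P₂ = P₁(V₁/V₂)^n = 63.4 kPa.
W = (P₁V₁−P₂V₂)/(n−1) = (427×9.97−63.4×33.1)/0.59 = 3660 J.
Work done on the gas = −W_by = -3660 J.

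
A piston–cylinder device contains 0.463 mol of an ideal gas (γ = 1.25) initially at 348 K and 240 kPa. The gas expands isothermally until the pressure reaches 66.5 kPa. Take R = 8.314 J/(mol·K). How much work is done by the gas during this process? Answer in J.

1720 J

V₁ = nRT₁/P₁ = 0.463×8.314×348/240 = 5.58 L.
Isothermal: T stays 348 K; PV = const ⇒ V₂ = 20.1 L, P₂ = 66.5 kPa.
W = nRT ln(V₂/V₁) = 0.463×8.314×348×ln(3.61) = 1720 J.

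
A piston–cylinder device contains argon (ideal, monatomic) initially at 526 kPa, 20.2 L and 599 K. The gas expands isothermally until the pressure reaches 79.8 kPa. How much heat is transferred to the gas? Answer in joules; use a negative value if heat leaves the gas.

20000 J

n = P₁V₁/(RT₁) = 526×20.2/(8.314×599) = 2.13 mol.
Isothermal: T stays 599 K; PV = const ⇒ V₂ = 133 L, P₂ = 79.8 kPa.
ΔU = 0 (ideal gas, T constant).
W = nRT ln(V₂/V₁) = 2.13×8.314×599×ln(6.59) = 20000 J.
Q = ΔU + W = 20000 J.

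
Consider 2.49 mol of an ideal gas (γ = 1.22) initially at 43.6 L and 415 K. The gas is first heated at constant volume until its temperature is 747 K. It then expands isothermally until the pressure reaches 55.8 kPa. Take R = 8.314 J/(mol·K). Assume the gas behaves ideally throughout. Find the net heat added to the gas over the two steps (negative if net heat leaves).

P₁ = nRT₁/V₁ = 2.49×8.314×415/43.6 = 197 kPa.
Step 1 — Isochoric: V stays 43.6 L; P/T = const ⇒ T₂ = 747 K, P₂ = 355 kPa.
W = 0 (no volume change).
ΔU = nCvΔT = 2.49×37.8×(747−415) = 31200 J.
Q = ΔU = 31200 J.
State after step 1: P = 355 kPa, V = 43.6 L, T = 747 K.
Step 2 — Isothermal: T stays 747 K; PV = const ⇒ V₂ = 277 L, P₂ = 55.8 kPa.
ΔU = 0 (ideal gas, T constant).
W = nRT ln(V₂/V₁) = 2.49×8.314×747×ln(6.36) = 28600 J.
Q = ΔU + W = 28600 J.
Net over both steps: W = 28600 J, Q = 59800 J, ΔU = 31200 J.

59800 J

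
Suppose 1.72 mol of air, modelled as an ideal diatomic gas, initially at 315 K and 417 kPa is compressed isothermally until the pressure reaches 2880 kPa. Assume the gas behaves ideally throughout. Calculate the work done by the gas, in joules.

V₁ = nRT₁/P₁ = 1.72×8.314×315/417 = 10.8 L.
Isothermal: T stays 315 K; PV = const ⇒ V₂ = 1.56 L, P₂ = 2880 kPa.
W = nRT ln(V₂/V₁) = 1.72×8.314×315×ln(0.145) = -8700 J.

-8700 J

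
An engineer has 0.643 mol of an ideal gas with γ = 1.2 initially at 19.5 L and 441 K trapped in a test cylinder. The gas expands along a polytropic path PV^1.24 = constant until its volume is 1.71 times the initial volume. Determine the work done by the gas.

1190 J

P₁ = nRT₁/V₁ = 0.643×8.314×441/19.5 = 121 kPa.
Polytropic n=1.24: T₂ = T₁(V₁/V₂)^(n−1) = 441×(0.585)^0.24 = 388 K; P₂ = P₁(V₁/V₂)^n = 62.2 kPa.
W = (P₁V₁−P₂V₂)/(n−1) = (121×19.5−62.2×33.3)/0.24 = 1190 J.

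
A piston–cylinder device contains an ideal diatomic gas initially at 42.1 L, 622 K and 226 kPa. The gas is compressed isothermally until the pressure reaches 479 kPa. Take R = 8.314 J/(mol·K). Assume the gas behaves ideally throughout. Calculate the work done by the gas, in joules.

-7150 J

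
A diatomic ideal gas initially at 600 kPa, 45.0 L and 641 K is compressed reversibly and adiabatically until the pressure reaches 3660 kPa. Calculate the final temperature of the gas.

1070 K

Adiabatic: T₂/T₁ = (P₂/P₁)^((γ−1)/γ) ⇒ T₂ = 641×(6.10)^0.286 = 1070 K; V₂ = 12.4 L.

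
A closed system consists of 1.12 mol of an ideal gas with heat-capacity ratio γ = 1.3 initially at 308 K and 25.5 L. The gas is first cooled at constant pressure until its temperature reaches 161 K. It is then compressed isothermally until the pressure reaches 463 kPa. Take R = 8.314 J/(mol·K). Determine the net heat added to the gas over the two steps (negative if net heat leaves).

-8050 J

P₁ = nRT₁/V₁ = 1.12×8.314×308/25.5 = 112 kPa.
Step 1 — Isobaric: P stays 112 kPa; V/T = const ⇒ T₂ = 161 K, V₂ = 13.3 L.
W = PΔV = 112×(13.3−25.5) kPa·L = -1370 J.
ΔU = nCvΔT = 1.12×27.7×(161−308) = -4560 J.
Q = ΔU + W = nCpΔT = -5930 J.
State after step 1: P = 112 kPa, V = 13.3 L, T = 161 K.
Step 2 — Isothermal: T stays 161 K; PV = const ⇒ V₂ = 3.24 L, P₂ = 463 kPa.
ΔU = 0 (ideal gas, T constant).
W = nRT ln(V₂/V₁) = 1.12×8.314×161×ln(0.243) = -2120 J.
Q = ΔU + W = -2120 J.
Net over both steps: W = -3490 J, Q = -8050 J, ΔU = -4560 J.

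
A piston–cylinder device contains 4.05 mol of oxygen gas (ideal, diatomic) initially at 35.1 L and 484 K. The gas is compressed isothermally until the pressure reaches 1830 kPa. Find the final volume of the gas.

P₁ = nRT₁/V₁ = 4.05×8.314×484/35.1 = 464 kPa.
Isothermal: T stays 484 K; PV = const ⇒ V₂ = 8.91 L, P₂ = 1830 kPa.

8.91 L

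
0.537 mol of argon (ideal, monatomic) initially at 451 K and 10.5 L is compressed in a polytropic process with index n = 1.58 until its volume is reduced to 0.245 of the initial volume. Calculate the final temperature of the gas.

1020 K

P₁ = nRT₁/V₁ = 0.537×8.314×451/10.5 = 192 kPa.
Polytropic n=1.58: T₂ = T₁(V₁/V₂)^(n−1) = 451×(4.08)^0.58 = 1020 K; P₂ = P₁(V₁/V₂)^n = 1770 kPa.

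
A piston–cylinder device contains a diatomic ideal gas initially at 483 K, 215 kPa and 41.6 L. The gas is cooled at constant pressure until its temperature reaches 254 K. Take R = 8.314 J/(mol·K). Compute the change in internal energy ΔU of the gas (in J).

-10600 J

n = P₁V₁/(RT₁) = 215×41.6/(8.314×483) = 2.23 mol.
Isobaric: P stays 215 kPa; V/T = const ⇒ T₂ = 254 K, V₂ = 21.9 L.
For an ideal gas ΔU = nCvΔT with Cv = (5/2)R = 20.8 J/(mol·K).
ΔU = 2.23×20.8×(254−483) = -10600 J.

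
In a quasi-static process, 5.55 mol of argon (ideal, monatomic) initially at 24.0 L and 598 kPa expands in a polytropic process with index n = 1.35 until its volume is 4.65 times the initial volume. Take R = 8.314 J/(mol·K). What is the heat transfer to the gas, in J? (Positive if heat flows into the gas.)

T₁ = P₁V₁/(nR) = 598×24.0/(5.55×8.314) = 311 K.
Polytropic n=1.35: T₂ = T₁(V₁/V₂)^(n−1) = 311×(0.215)^0.35 = 182 K; P₂ = P₁(V₁/V₂)^n = 75.1 kPa.
W = (P₁V₁−P₂V₂)/(n−1) = (598×24.0−75.1×112)/0.35 = 17100 J.
ΔU = nCvΔT = 5.55×12.5×(182−311) = -8960 J.
Q = ΔU + W = 8100 J.

8100 J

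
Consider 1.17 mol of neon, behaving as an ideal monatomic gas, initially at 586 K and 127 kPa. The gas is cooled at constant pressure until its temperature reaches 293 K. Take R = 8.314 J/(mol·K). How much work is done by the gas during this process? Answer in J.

-2850 J

V₁ = nRT₁/P₁ = 1.17×8.314×586/127 = 44.9 L.
Isobaric: P stays 127 kPa; V/T = const ⇒ T₂ = 293 K, V₂ = 22.4 L.
W = PΔV = 127×(22.4−44.9) kPa·L = -2850 J.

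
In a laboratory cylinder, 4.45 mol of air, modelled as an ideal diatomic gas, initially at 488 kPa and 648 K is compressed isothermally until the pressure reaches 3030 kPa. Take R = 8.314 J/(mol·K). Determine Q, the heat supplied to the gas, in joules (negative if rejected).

-43800 J

V₁ = nRT₁/P₁ = 4.45×8.314×648/488 = 49.1 L.
Isothermal: T stays 648 K; PV = const ⇒ V₂ = 7.91 L, P₂ = 3030 kPa.
ΔU = 0 (ideal gas, T constant).
W = nRT ln(V₂/V₁) = 4.45×8.314×648×ln(0.161) = -43800 J.
Q = ΔU + W = -43800 J.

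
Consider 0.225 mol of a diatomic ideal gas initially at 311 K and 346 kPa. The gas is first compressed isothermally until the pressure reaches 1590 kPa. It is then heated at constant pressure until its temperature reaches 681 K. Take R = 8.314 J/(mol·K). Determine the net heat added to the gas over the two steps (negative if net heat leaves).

V₁ = nRT₁/P₁ = 0.225×8.314×311/346 = 1.68 L.
Step 1 — Isothermal: T stays 311 K; PV = const ⇒ V₂ = 0.366 L, P₂ = 1590 kPa.
ΔU = 0 (ideal gas, T constant).
W = nRT ln(V₂/V₁) = 0.225×8.314×311×ln(0.218) = -887 J.
Q = ΔU + W = -887 J.
State after step 1: P = 1590 kPa, V = 0.366 L, T = 311 K.
Step 2 — Isobaric: P stays 1590 kPa; V/T = const ⇒ T₂ = 681 K, V₂ = 0.801 L.
W = PΔV = 1590×(0.801−0.366) kPa·L = 692 J.
ΔU = nCvΔT = 0.225×20.8×(681−311) = 1730 J.
Q = ΔU + W = nCpΔT = 2420 J.
Net over both steps: W = -195 J, Q = 1540 J, ΔU = 1730 J.

1540 J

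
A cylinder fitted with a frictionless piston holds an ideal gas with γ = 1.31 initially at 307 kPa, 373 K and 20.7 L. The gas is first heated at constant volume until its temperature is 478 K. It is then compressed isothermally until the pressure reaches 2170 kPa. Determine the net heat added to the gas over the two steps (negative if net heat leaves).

-8140 J

n = P₁V₁/(RT₁) = 307×20.7/(8.314×373) = 2.05 mol.
Step 1 — Isochoric: V stays 20.7 L; P/T = const ⇒ T₂ = 478 K, P₂ = 393 kPa.
W = 0 (no volume change).
ΔU = nCvΔT = 2.05×26.8×(478−373) = 5770 J.
Q = ΔU = 5770 J.
State after step 1: P = 393 kPa, V = 20.7 L, T = 478 K.
Step 2 — Isothermal: T stays 478 K; PV = const ⇒ V₂ = 3.75 L, P₂ = 2170 kPa.
ΔU = 0 (ideal gas, T constant).
W = nRT ln(V₂/V₁) = 2.05×8.314×478×ln(0.181) = -13900 J.
Q = ΔU + W = -13900 J.
Net over both steps: W = -13900 J, Q = -8140 J, ΔU = 5770 J.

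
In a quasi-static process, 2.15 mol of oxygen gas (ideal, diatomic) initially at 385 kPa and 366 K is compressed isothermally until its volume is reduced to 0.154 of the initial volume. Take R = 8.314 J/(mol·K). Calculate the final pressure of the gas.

2500 kPa

V₁ = nRT₁/P₁ = 2.15×8.314×366/385 = 17.0 L.
Isothermal: T stays 366 K; PV = const ⇒ V₂ = 2.62 L, P₂ = 2500 kPa.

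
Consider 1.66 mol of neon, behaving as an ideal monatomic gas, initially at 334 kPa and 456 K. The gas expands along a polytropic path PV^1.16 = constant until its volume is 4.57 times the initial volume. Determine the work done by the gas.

8490 J

V₁ = nRT₁/P₁ = 1.66×8.314×456/334 = 18.8 L.
Polytropic n=1.16: T₂ = T₁(V₁/V₂)^(n−1) = 456×(0.219)^0.16 = 358 K; P₂ = P₁(V₁/V₂)^n = 57.3 kPa.
W = (P₁V₁−P₂V₂)/(n−1) = (334×18.8−57.3×86.1)/0.16 = 8490 J.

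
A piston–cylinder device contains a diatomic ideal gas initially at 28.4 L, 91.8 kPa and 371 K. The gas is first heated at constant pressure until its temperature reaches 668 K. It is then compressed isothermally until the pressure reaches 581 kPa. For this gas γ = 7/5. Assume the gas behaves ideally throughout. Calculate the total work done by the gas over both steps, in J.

-6570 J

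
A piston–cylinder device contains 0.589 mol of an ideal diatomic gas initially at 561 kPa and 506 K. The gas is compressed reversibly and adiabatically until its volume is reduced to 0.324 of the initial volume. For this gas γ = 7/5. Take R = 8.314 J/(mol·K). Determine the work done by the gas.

-3530 J

V₁ = nRT₁/P₁ = 0.589×8.314×506/561 = 4.42 L.
Adiabatic: TV^(γ−1) = const ⇒ T₂ = 506×(3.09)^0.400 = 794 K; PV^γ = const ⇒ P₂ = 2720 kPa.
ΔU = nCvΔT = 0.589×20.8×(794−506) = 3530 J.
Q = 0 for an adiabatic process, so W = −ΔU = -3530 J.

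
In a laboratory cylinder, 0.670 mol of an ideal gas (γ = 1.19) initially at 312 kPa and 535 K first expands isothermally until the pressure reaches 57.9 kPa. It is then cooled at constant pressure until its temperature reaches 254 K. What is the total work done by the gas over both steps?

V₁ = nRT₁/P₁ = 0.670×8.314×535/312 = 9.55 L.
Step 1 — Isothermal: T stays 535 K; PV = const ⇒ V₂ = 51.5 L, P₂ = 57.9 kPa.
ΔU = 0 (ideal gas, T constant).
W = nRT ln(V₂/V₁) = 0.670×8.314×535×ln(5.39) = 5020 J.
Q = ΔU + W = 5020 J.
State after step 1: P = 57.9 kPa, V = 51.5 L, T = 535 K.
Step 2 — Isobaric: P stays 57.9 kPa; V/T = const ⇒ T₂ = 254 K, V₂ = 24.4 L.
W = PΔV = 57.9×(24.4−51.5) kPa·L = -1570 J.
ΔU = nCvΔT = 0.670×43.8×(254−535) = -8240 J.
Q = ΔU + W = nCpΔT = -9800 J.
Net over both steps: W = 3450 J, Q = -4780 J, ΔU = -8240 J.

3450 J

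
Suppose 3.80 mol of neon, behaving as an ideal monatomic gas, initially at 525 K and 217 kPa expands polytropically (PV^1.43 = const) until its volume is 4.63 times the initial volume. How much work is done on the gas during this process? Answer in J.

-18600 J

V₁ = nRT₁/P₁ = 3.80×8.314×525/217 = 76.4 L.
Polytropic n=1.43: T₂ = T₁(V₁/V₂)^(n−1) = 525×(0.216)^0.43 = 272 K; P₂ = P₁(V₁/V₂)^n = 24.2 kPa.
W = (P₁V₁−P₂V₂)/(n−1) = (217×76.4−24.2×354)/0.43 = 18600 J.
Work done on the gas = −W_by = -18600 J.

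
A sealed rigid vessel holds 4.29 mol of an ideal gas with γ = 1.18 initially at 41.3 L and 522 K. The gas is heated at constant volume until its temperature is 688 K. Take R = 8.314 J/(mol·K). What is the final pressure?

P₁ = nRT₁/V₁ = 4.29×8.314×522/41.3 = 451 kPa.
Isochoric: V stays 41.3 L; P/T = const ⇒ T₂ = 688 K, P₂ = 594 kPa.

594 kPa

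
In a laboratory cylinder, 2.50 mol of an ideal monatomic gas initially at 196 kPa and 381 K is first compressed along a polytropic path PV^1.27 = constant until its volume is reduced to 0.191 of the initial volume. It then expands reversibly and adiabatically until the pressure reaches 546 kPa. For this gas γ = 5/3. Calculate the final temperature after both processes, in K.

387 K

V₁ = nRT₁/P₁ = 2.50×8.314×381/196 = 40.4 L.
Step 1 — Polytropic n=1.27: T₂ = T₁(V₁/V₂)^(n−1) = 381×(5.24)^0.27 = 596 K; P₂ = P₁(V₁/V₂)^n = 1600 kPa.
W = (P₁V₁−P₂V₂)/(n−1) = (196×40.4−1600×7.72)/0.27 = -16500 J.
ΔU = nCvΔT = 2.50×12.5×(596−381) = 6690 J.
Q = ΔU + W = -9840 J.
State after step 1: P = 1600 kPa, V = 7.72 L, T = 596 K.
Step 2 — Adiabatic: T₂/T₁ = (P₂/P₁)^((γ−1)/γ) ⇒ T₂ = 596×(0.340)^0.400 = 387 K; V₂ = 14.7 L.
ΔU = nCvΔT = 2.50×12.5×(387−596) = -6510 J.
Q = 0 for an adiabatic process, so W = −ΔU = 6510 J.
Net over both steps: W = -10000 J, Q = -9840 J, ΔU = 189 J.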